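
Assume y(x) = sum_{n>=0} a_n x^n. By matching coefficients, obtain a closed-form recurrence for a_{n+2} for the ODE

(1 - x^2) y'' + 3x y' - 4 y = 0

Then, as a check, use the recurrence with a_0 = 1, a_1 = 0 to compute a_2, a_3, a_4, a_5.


Substitute y = sum_n a_n x^n.
(1 - 1 x^2) y'' contributes (n+2)(n+1) a_{n+2} - n(n-1) a_n at x^n.
3 x y'(x) contributes 3 n a_n at x^n.
-4 y(x) contributes -4 a_n at x^n.
Matching x^n: (n+2)(n+1) a_{n+2} + (-n(n-1) + 3 n - 4) a_n = 0.
Thus a_{n+2} = (n(n-1) - 3 n + 4) / ((n+1)(n+2)) * a_n.

Check with a_0 = 1, a_1 = 0 (apply the recurrence for n = 0, 1, 2, 3): a_0 = 1, a_1 = 0, a_2 = 2, a_3 = 0, a_4 = 0, a_5 = 0.

a_(n+2) = (n(n-1) - 3 n + 4) / ((n+1)(n+2)) * a_n; check: a_0 = 1, a_1 = 0, a_2 = 2, a_3 = 0, a_4 = 0, a_5 = 0


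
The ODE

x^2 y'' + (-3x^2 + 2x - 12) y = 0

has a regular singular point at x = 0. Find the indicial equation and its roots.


Divide by x^2 to reach normal form y'' + P_1(x) y' + P_2(x) y = 0 with P_1(x) = 0 and P_2(x) = -3 + 2/x - 12/x^2.
x = 0 is a singular point because the y-coefficient -3 + 2/x - 12/x^2 has a pole at x = 0.
It is a regular singular point because x P_1(x) = p(x) = 0 and x^2 P_2(x) = q(x) = -3x^2 + 2x - 12 are polynomials, hence analytic at x = 0.
p(0) = 0,  q(0) = -12.
Indicial equation: r(r-1) + p(0) r + q(0) = 0, i.e. r^2 + (p(0) - 1) r + q(0) = 0, i.e. r^2 - 1 r - 12 = 0.
Discriminant: (-1)^2 - 4(-12) = 49, so r = (1 ± 7)/2.
Solving: r_1 = 4, r_2 = -3.

indicial: r^2 - 1 r - 12 = 0; roots r_1 = 4, r_2 = -3


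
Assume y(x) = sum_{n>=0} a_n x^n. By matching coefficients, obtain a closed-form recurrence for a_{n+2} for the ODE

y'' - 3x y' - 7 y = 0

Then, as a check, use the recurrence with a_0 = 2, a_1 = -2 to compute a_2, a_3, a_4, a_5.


Substitute y = sum_n a_n x^n.
y''(x) has coefficient (n+2)(n+1) a_{n+2} at x^n;
-3 x y'(x) has coefficient -3 n a_n at x^n (shift);
-7 y(x) has coefficient -7 a_n at x^n.
Matching x^n: (n+2)(n+1) a_{n+2} + (-3n - 7) a_n = 0.
Thus a_{n+2} = (3n + 7) / ((n+1)(n+2)) * a_n.

Check with a_0 = 2, a_1 = -2 (apply the recurrence for n = 0, 1, 2, 3): a_0 = 2, a_1 = -2, a_2 = 7, a_3 = -10/3, a_4 = 91/12, a_5 = -8/3.

a_(n+2) = (3n + 7) / ((n+1)(n+2)) * a_n; check: a_0 = 2, a_1 = -2, a_2 = 7, a_3 = -10/3, a_4 = 91/12, a_5 = -8/3


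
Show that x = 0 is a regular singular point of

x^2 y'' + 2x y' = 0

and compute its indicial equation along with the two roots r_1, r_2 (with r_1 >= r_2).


Divide by x^2 to reach normal form y'' + P_1(x) y' + P_2(x) y = 0 with P_1(x) = 2/x and P_2(x) = 0.
x = 0 is a singular point because the y'-coefficient 2/x has a pole at x = 0.
It is a regular singular point because x P_1(x) = p(x) = 2 and x^2 P_2(x) = q(x) = 0 are polynomials, hence analytic at x = 0.
p(0) = 2,  q(0) = 0.
Indicial equation: r(r-1) + p(0) r + q(0) = 0, i.e. r^2 + (p(0) - 1) r + q(0) = 0, i.e. r^2 + 1 r = 0.
Discriminant: (1)^2 - 4(0) = 1, so r = (-1 ± 1)/2.
Solving: r_1 = 0, r_2 = -1.

indicial: r^2 + 1 r = 0; roots r_1 = 0, r_2 = -1


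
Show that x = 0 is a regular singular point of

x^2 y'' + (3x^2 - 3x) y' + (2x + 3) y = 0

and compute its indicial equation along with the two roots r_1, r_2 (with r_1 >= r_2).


Divide by x^2 to reach normal form y'' + P_1(x) y' + P_2(x) y = 0 with P_1(x) = 3 - 3/x and P_2(x) = 2/x + 3/x^2.
x = 0 is a singular point because the y'-coefficient 3 - 3/x has a pole at x = 0 and the y-coefficient 2/x + 3/x^2 has a pole at x = 0.
It is a regular singular point because x P_1(x) = p(x) = 3x - 3 and x^2 P_2(x) = q(x) = 2x + 3 are polynomials, hence analytic at x = 0.
p(0) = -3,  q(0) = 3.
Indicial equation: r(r-1) + p(0) r + q(0) = 0, i.e. r^2 + (p(0) - 1) r + q(0) = 0, i.e. r^2 - 4 r + 3 = 0.
Discriminant: (-4)^2 - 4(3) = 4, so r = (4 ± 2)/2.
Solving: r_1 = 3, r_2 = 1.

indicial: r^2 - 4 r + 3 = 0; roots r_1 = 3, r_2 = 1


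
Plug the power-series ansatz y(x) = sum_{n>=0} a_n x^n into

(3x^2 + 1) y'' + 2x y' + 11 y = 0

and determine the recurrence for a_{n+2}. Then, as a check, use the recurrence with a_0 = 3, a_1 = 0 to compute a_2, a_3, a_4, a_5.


Substitute y = sum_n a_n x^n.
(1 + 3 x^2) y'' contributes (n+2)(n+1) a_{n+2} + 3 n(n-1) a_n at x^n.
2 x y'(x) contributes 2 n a_n at x^n.
11 y(x) contributes 11 a_n at x^n.
Matching x^n: (n+2)(n+1) a_{n+2} + (3 n(n-1) + 2 n + 11) a_n = 0.
Thus a_{n+2} = (-3 n(n-1) - 2 n - 11) / ((n+1)(n+2)) * a_n.

Check with a_0 = 3, a_1 = 0 (apply the recurrence for n = 0, 1, 2, 3): a_0 = 3, a_1 = 0, a_2 = -33/2, a_3 = 0, a_4 = 231/8, a_5 = 0.

a_(n+2) = (-3 n(n-1) - 2 n - 11) / ((n+1)(n+2)) * a_n; check: a_0 = 3, a_1 = 0, a_2 = -33/2, a_3 = 0, a_4 = 231/8, a_5 = 0


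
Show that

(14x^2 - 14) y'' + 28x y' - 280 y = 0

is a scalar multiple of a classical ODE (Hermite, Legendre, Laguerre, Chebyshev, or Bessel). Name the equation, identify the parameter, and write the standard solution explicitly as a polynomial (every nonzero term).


All three coefficients share the factor -14; dividing through by -14 gives  (1 - x^2) y'' - 2x y' + 20 y = 0.
This matches the Legendre equation (1 - x^2) y'' - 2x y' + n(n+1) y = 0 (note the -2x y' term) with n(n+1) = 20, so n = 4; the polynomial solution is P_4(x).
With y = sum_k a_k x^k, matching x^k gives (k+2)(k+1) a_{k+2} = [k(k+1) - n(n+1)] a_k = (k - 4)(k + 5) a_k. The right side vanishes at k = 4, so the series with the parity of 4 terminates at degree 4.
Standard normalization (P_n(1) = 1): leading coefficient (2n)!/(2^n (n!)^2) = 40320/(16*576) = 35/8, so a_4 = 35/8. Work downward with a_k = (k+1)(k+2) a_{k+2} / ((k - 4)(k + 5)):
  a_2 = (3)(4)(35/8) / ((2 - 4)(2 + 5)) = (105/2)/(-14) = -15/4
  a_0 = (1)(2)(-15/4) / ((0 - 4)(0 + 5)) = (-15/2)/(-20) = 3/8
Hence P_4(x) = 35 x^4/8 - 15 x^2/4 + 3/8.

P_4(x); series = 35 x^4/8 - 15 x^2/4 + 3/8


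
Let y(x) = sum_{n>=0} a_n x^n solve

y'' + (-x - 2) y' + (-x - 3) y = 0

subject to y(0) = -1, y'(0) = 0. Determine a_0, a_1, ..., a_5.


Ansatz: y(x) = sum_{n>=0} a_n x^n, so y'(x) = sum_{n>=1} n a_n x^(n-1) and y''(x) = sum_{n>=2} n(n-1) a_n x^(n-2).
Substitute into P(x) y'' + Q(x) y' + R(x) y = 0 with P(x) = 1, Q(x) = -x - 2, R(x) = -x - 3, and match powers of x.
Initial conditions: a_0 = -1, a_1 = 0.
Setting the coefficient of each power of x to zero and solving order by order (substituting the coefficients already found):
  x^0: 2 a_2 - 2 a_1 - 3 a_0 = 0  ->  2 a_2 = 2 a_1 + 3 a_0 = -3  ->  a_2 = -3/2
  x^1: 6 a_3 - 4 a_2 - 4 a_1 - a_0 = 0  ->  6 a_3 = 4 a_2 + 4 a_1 + a_0 = -7  ->  a_3 = -7/6
  x^2: 12 a_4 - 6 a_3 - 5 a_2 - a_1 = 0  ->  12 a_4 = 6 a_3 + 5 a_2 + a_1 = -29/2  ->  a_4 = -29/24
  x^3: 20 a_5 - 8 a_4 - 6 a_3 - a_2 = 0  ->  20 a_5 = 8 a_4 + 6 a_3 + a_2 = -109/6  ->  a_5 = -109/120
Truncated series: y(x) = -1 - (3/2) x^2 - (7/6) x^3 - (29/24) x^4 - (109/120) x^5 + O(x^6).

a_0 = -1; a_1 = 0; a_2 = -3/2; a_3 = -7/6; a_4 = -29/24; a_5 = -109/120


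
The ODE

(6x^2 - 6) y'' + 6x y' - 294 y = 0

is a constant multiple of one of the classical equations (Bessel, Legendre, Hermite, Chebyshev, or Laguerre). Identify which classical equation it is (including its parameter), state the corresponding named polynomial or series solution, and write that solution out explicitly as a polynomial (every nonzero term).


All three coefficients share the factor -6; dividing through by -6 gives  (1 - x^2) y'' - x y' + 49 y = 0.
This matches the Chebyshev equation (1 - x^2) y'' - x y' + n^2 y = 0 (note the -x y' term, not -2x y') with n^2 = 49, so n = 7; the polynomial solution is T_7(x).
With y = sum_k a_k x^k, matching x^k gives (k+2)(k+1) a_{k+2} = (k^2 - n^2) a_k = (k - 7)(k + 7) a_k. The right side vanishes at k = 7, so the series with the parity of 7 terminates at degree 7.
Standard normalization: leading coefficient of T_n is 2^(n-1), so a_7 = 2^6 = 64. Work downward with a_k = (k+1)(k+2) a_{k+2} / ((k - 7)(k + 7)):
  a_5 = (6)(7)(64) / ((5 - 7)(5 + 7)) = 2688/(-24) = -112
  a_3 = (4)(5)(-112) / ((3 - 7)(3 + 7)) = -2240/(-40) = 56
  a_1 = (2)(3)(56) / ((1 - 7)(1 + 7)) = 336/(-48) = -7
Hence T_7(x) = 64 x^7 - 112 x^5 + 56 x^3 - 7 x.

T_7(x); series = 64 x^7 - 112 x^5 + 56 x^3 - 7 x


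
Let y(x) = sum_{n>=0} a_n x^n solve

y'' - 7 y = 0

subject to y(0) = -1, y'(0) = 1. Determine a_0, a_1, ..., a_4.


Ansatz: y(x) = sum_{n>=0} a_n x^n, so y'(x) = sum_{n>=1} n a_n x^(n-1) and y''(x) = sum_{n>=2} n(n-1) a_n x^(n-2).
Substitute into P(x) y'' + Q(x) y' + R(x) y = 0 with P(x) = 1, Q(x) = 0, R(x) = -7, and match powers of x.
Initial conditions: a_0 = -1, a_1 = 1.
Setting the coefficient of each power of x to zero and solving order by order (substituting the coefficients already found):
  x^0: 2 a_2 - 7 a_0 = 0  ->  2 a_2 = 7 a_0 = -7  ->  a_2 = -7/2
  x^1: 6 a_3 - 7 a_1 = 0  ->  6 a_3 = 7 a_1 = 7  ->  a_3 = 7/6
  x^2: 12 a_4 - 7 a_2 = 0  ->  12 a_4 = 7 a_2 = -49/2  ->  a_4 = -49/24
Truncated series: y(x) = -1 + x - (7/2) x^2 + (7/6) x^3 - (49/24) x^4 + O(x^5).

a_0 = -1; a_1 = 1; a_2 = -7/2; a_3 = 7/6; a_4 = -49/24


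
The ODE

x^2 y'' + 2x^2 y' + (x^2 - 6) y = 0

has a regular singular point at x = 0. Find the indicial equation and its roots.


Divide by x^2 to reach normal form y'' + P_1(x) y' + P_2(x) y = 0 with P_1(x) = 2 and P_2(x) = 1 - 6/x^2.
x = 0 is a singular point because the y-coefficient 1 - 6/x^2 has a pole at x = 0.
It is a regular singular point because x P_1(x) = p(x) = 2x and x^2 P_2(x) = q(x) = x^2 - 6 are polynomials, hence analytic at x = 0.
p(0) = 0,  q(0) = -6.
Indicial equation: r(r-1) + p(0) r + q(0) = 0, i.e. r^2 + (p(0) - 1) r + q(0) = 0, i.e. r^2 - 1 r - 6 = 0.
Discriminant: (-1)^2 - 4(-6) = 25, so r = (1 ± 5)/2.
Solving: r_1 = 3, r_2 = -2.

indicial: r^2 - 1 r - 6 = 0; roots r_1 = 3, r_2 = -2


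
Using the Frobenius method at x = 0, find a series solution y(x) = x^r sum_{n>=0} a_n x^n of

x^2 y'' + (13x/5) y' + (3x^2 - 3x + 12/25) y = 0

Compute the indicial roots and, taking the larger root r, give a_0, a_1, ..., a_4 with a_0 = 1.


Write in Frobenius form y'' + (p(x)/x) y' + (q(x)/x^2) y = 0:
  p(x) = 13/5,  q(x) = 3x^2 - 3x + 12/25.
Indicial equation: r(r-1) + (13/5) r + (12/25) = 0 -> roots r_1 = -2/5, r_2 = -6/5.
Take r = r_1 = -2/5. Let y(x) = x^r sum_{n>=0} a_n x^n with a_0 = 1.
Substitute y = x^r sum a_n x^n and match x^{r+n}. The recurrence is
  D(n) a_n - 3 a_{n-1} + 3 a_{n-2} = 0,  where D(n) = (r+n)(r+n-1) + (13/5)(r+n) + (12/25).
  a_n = [3 a_{n-1} - 3 a_{n-2}] / D(n).
Since the indicial polynomial factors as (r - r_1)(r - r_2), D(n) = (r_1 + n - r_1)(r_1 + n - r_2) = n(n + 4/5).
Evaluating step by step (a_0 = 1):
  n = 1: D(1) = 1(1 + 4/5) = 9/5; numerator = 3(1) = 3; a_1 = (3)/(9/5) = 5/3
  n = 2: D(2) = 2(2 + 4/5) = 28/5; numerator = 3(5/3) - 3(1) = 2; a_2 = (2)/(28/5) = 5/14
  n = 3: D(3) = 3(3 + 4/5) = 57/5; numerator = 3(5/14) - 3(5/3) = -55/14; a_3 = (-55/14)/(57/5) = -275/798
  n = 4: D(4) = 4(4 + 4/5) = 96/5; numerator = 3(-275/798) - 3(5/14) = -40/19; a_4 = (-40/19)/(96/5) = -25/228

r = -2/5; a_0 = 1; a_1 = 5/3; a_2 = 5/14; a_3 = -275/798; a_4 = -25/228


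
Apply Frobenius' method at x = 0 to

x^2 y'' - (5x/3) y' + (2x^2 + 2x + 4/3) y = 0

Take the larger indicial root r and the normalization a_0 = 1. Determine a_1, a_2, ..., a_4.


Write in Frobenius form y'' + (p(x)/x) y' + (q(x)/x^2) y = 0:
  p(x) = -5/3,  q(x) = 2x^2 + 2x + 4/3.
Indicial equation: r(r-1) + (-5/3) r + (4/3) = 0 -> roots r_1 = 2, r_2 = 2/3.
Take r = r_1 = 2. Let y(x) = x^r sum_{n>=0} a_n x^n with a_0 = 1.
Substitute y = x^r sum a_n x^n and match x^{r+n}. The recurrence is
  D(n) a_n + 2 a_{n-1} + 2 a_{n-2} = 0,  where D(n) = (r+n)(r+n-1) + (-5/3)(r+n) + (4/3).
  a_n = [-2 a_{n-1} - 2 a_{n-2}] / D(n).
Since the indicial polynomial factors as (r - r_1)(r - r_2), D(n) = (r_1 + n - r_1)(r_1 + n - r_2) = n(n + 4/3).
Evaluating step by step (a_0 = 1):
  n = 1: D(1) = 1(1 + 4/3) = 7/3; numerator = -2(1) = -2; a_1 = (-2)/(7/3) = -6/7
  n = 2: D(2) = 2(2 + 4/3) = 20/3; numerator = -2(-6/7) - 2(1) = -2/7; a_2 = (-2/7)/(20/3) = -3/70
  n = 3: D(3) = 3(3 + 4/3) = 13; numerator = -2(-3/70) - 2(-6/7) = 9/5; a_3 = (9/5)/(13) = 9/65
  n = 4: D(4) = 4(4 + 4/3) = 64/3; numerator = -2(9/65) - 2(-3/70) = -87/455; a_4 = (-87/455)/(64/3) = -261/29120

r = 2; a_0 = 1; a_1 = -6/7; a_2 = -3/70; a_3 = 9/65; a_4 = -261/29120


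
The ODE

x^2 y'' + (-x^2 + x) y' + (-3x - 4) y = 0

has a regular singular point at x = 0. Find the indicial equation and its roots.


Divide by x^2 to reach normal form y'' + P_1(x) y' + P_2(x) y = 0 with P_1(x) = -1 + 1/x and P_2(x) = -3/x - 4/x^2.
x = 0 is a singular point because the y'-coefficient -1 + 1/x has a pole at x = 0 and the y-coefficient -3/x - 4/x^2 has a pole at x = 0.
It is a regular singular point because x P_1(x) = p(x) = 1 - x and x^2 P_2(x) = q(x) = -3x - 4 are polynomials, hence analytic at x = 0.
p(0) = 1,  q(0) = -4.
Indicial equation: r(r-1) + p(0) r + q(0) = 0, i.e. r^2 + (p(0) - 1) r + q(0) = 0, i.e. r^2 - 4 = 0.
Discriminant: (0)^2 - 4(-4) = 16, so r = (0 ± 4)/2.
Solving: r_1 = 2, r_2 = -2.

indicial: r^2 - 4 = 0; roots r_1 = 2, r_2 = -2


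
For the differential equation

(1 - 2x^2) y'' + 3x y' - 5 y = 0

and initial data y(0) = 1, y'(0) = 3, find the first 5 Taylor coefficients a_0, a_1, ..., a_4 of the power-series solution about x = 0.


Ansatz: y(x) = sum_{n>=0} a_n x^n, so y'(x) = sum_{n>=1} n a_n x^(n-1) and y''(x) = sum_{n>=2} n(n-1) a_n x^(n-2).
Substitute into P(x) y'' + Q(x) y' + R(x) y = 0 with P(x) = 1 - 2x^2, Q(x) = 3x, R(x) = -5, and match powers of x.
Initial conditions: a_0 = 1, a_1 = 3.
Setting the coefficient of each power of x to zero and solving order by order (substituting the coefficients already found):
  x^0: 2 a_2 - 5 a_0 = 0  ->  2 a_2 = 5 a_0 = 5  ->  a_2 = 5/2
  x^1: 6 a_3 - 2 a_1 = 0  ->  6 a_3 = 2 a_1 = 6  ->  a_3 = 1
  x^2: 12 a_4 - 3 a_2 = 0  ->  12 a_4 = 3 a_2 = 15/2  ->  a_4 = 5/8
Truncated series: y(x) = 1 + 3 x + (5/2) x^2 + x^3 + (5/8) x^4 + O(x^5).

a_0 = 1; a_1 = 3; a_2 = 5/2; a_3 = 1; a_4 = 5/8


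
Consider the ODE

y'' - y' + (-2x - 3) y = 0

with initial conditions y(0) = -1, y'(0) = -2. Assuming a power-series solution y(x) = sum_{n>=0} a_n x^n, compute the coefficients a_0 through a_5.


Ansatz: y(x) = sum_{n>=0} a_n x^n, so y'(x) = sum_{n>=1} n a_n x^(n-1) and y''(x) = sum_{n>=2} n(n-1) a_n x^(n-2).
Substitute into P(x) y'' + Q(x) y' + R(x) y = 0 with P(x) = 1, Q(x) = -1, R(x) = -2x - 3, and match powers of x.
Initial conditions: a_0 = -1, a_1 = -2.
Setting the coefficient of each power of x to zero and solving order by order (substituting the coefficients already found):
  x^0: 2 a_2 - a_1 - 3 a_0 = 0  ->  2 a_2 = a_1 + 3 a_0 = -5  ->  a_2 = -5/2
  x^1: 6 a_3 - 2 a_2 - 3 a_1 - 2 a_0 = 0  ->  6 a_3 = 2 a_2 + 3 a_1 + 2 a_0 = -13  ->  a_3 = -13/6
  x^2: 12 a_4 - 3 a_3 - 3 a_2 - 2 a_1 = 0  ->  12 a_4 = 3 a_3 + 3 a_2 + 2 a_1 = -18  ->  a_4 = -3/2
  x^3: 20 a_5 - 4 a_4 - 3 a_3 - 2 a_2 = 0  ->  20 a_5 = 4 a_4 + 3 a_3 + 2 a_2 = -35/2  ->  a_5 = -7/8
Truncated series: y(x) = -1 - 2 x - (5/2) x^2 - (13/6) x^3 - (3/2) x^4 - (7/8) x^5 + O(x^6).

a_0 = -1; a_1 = -2; a_2 = -5/2; a_3 = -13/6; a_4 = -3/2; a_5 = -7/8


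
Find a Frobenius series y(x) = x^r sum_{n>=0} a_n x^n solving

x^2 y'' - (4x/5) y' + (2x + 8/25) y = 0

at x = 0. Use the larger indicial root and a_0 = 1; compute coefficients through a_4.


Write in Frobenius form y'' + (p(x)/x) y' + (q(x)/x^2) y = 0:
  p(x) = -4/5,  q(x) = 2x + 8/25.
Indicial equation: r(r-1) + (-4/5) r + (8/25) = 0 -> roots r_1 = 8/5, r_2 = 1/5.
Take r = r_1 = 8/5. Let y(x) = x^r sum_{n>=0} a_n x^n with a_0 = 1.
Substitute y = x^r sum a_n x^n and match x^{r+n}. The recurrence is
  D(n) a_n + 2 a_{n-1} = 0,  where D(n) = (r+n)(r+n-1) + (-4/5)(r+n) + (8/25).
  a_n = -2 / D(n) * a_{n-1}.
Since the indicial polynomial factors as (r - r_1)(r - r_2), D(n) = (r_1 + n - r_1)(r_1 + n - r_2) = n(n + 7/5).
Evaluating step by step (a_0 = 1):
  n = 1: D(1) = 1(1 + 7/5) = 12/5; numerator = -2(1) = -2; a_1 = (-2)/(12/5) = -5/6
  n = 2: D(2) = 2(2 + 7/5) = 34/5; numerator = -2(-5/6) = 5/3; a_2 = (5/3)/(34/5) = 25/102
  n = 3: D(3) = 3(3 + 7/5) = 66/5; numerator = -2(25/102) = -25/51; a_3 = (-25/51)/(66/5) = -125/3366
  n = 4: D(4) = 4(4 + 7/5) = 108/5; numerator = -2(-125/3366) = 125/1683; a_4 = (125/1683)/(108/5) = 625/181764

r = 8/5; a_0 = 1; a_1 = -5/6; a_2 = 25/102; a_3 = -125/3366; a_4 = 625/181764


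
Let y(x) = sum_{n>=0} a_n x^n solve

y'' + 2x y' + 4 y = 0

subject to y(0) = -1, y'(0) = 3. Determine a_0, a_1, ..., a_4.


Ansatz: y(x) = sum_{n>=0} a_n x^n, so y'(x) = sum_{n>=1} n a_n x^(n-1) and y''(x) = sum_{n>=2} n(n-1) a_n x^(n-2).
Substitute into P(x) y'' + Q(x) y' + R(x) y = 0 with P(x) = 1, Q(x) = 2x, R(x) = 4, and match powers of x.
Initial conditions: a_0 = -1, a_1 = 3.
Setting the coefficient of each power of x to zero and solving order by order (substituting the coefficients already found):
  x^0: 2 a_2 + 4 a_0 = 0  ->  2 a_2 = -4 a_0 = 4  ->  a_2 = 2
  x^1: 6 a_3 + 6 a_1 = 0  ->  6 a_3 = -6 a_1 = -18  ->  a_3 = -3
  x^2: 12 a_4 + 8 a_2 = 0  ->  12 a_4 = -8 a_2 = -16  ->  a_4 = -4/3
Truncated series: y(x) = -1 + 3 x + 2 x^2 - 3 x^3 - (4/3) x^4 + O(x^5).

a_0 = -1; a_1 = 3; a_2 = 2; a_3 = -3; a_4 = -4/3


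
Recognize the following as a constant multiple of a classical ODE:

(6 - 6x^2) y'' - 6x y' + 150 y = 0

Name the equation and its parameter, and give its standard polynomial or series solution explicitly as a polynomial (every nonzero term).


All three coefficients share the factor 6; dividing through by 6 gives  (1 - x^2) y'' - x y' + 25 y = 0.
This matches the Chebyshev equation (1 - x^2) y'' - x y' + n^2 y = 0 (note the -x y' term, not -2x y') with n^2 = 25, so n = 5; the polynomial solution is T_5(x).
With y = sum_k a_k x^k, matching x^k gives (k+2)(k+1) a_{k+2} = (k^2 - n^2) a_k = (k - 5)(k + 5) a_k. The right side vanishes at k = 5, so the series with the parity of 5 terminates at degree 5.
Standard normalization: leading coefficient of T_n is 2^(n-1), so a_5 = 2^4 = 16. Work downward with a_k = (k+1)(k+2) a_{k+2} / ((k - 5)(k + 5)):
  a_3 = (4)(5)(16) / ((3 - 5)(3 + 5)) = 320/(-16) = -20
  a_1 = (2)(3)(-20) / ((1 - 5)(1 + 5)) = -120/(-24) = 5
Hence T_5(x) = 16 x^5 - 20 x^3 + 5 x.

T_5(x); series = 16 x^5 - 20 x^3 + 5 x


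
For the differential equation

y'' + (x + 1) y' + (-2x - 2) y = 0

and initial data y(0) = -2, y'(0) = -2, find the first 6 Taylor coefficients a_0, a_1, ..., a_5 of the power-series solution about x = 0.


Ansatz: y(x) = sum_{n>=0} a_n x^n, so y'(x) = sum_{n>=1} n a_n x^(n-1) and y''(x) = sum_{n>=2} n(n-1) a_n x^(n-2).
Substitute into P(x) y'' + Q(x) y' + R(x) y = 0 with P(x) = 1, Q(x) = x + 1, R(x) = -2x - 2, and match powers of x.
Initial conditions: a_0 = -2, a_1 = -2.
Setting the coefficient of each power of x to zero and solving order by order (substituting the coefficients already found):
  x^0: 2 a_2 + a_1 - 2 a_0 = 0  ->  2 a_2 = -a_1 + 2 a_0 = -2  ->  a_2 = -1
  x^1: 6 a_3 + 2 a_2 - a_1 - 2 a_0 = 0  ->  6 a_3 = -2 a_2 + a_1 + 2 a_0 = -4  ->  a_3 = -2/3
  x^2: 12 a_4 + 3 a_3 - 2 a_1 = 0  ->  12 a_4 = -3 a_3 + 2 a_1 = -2  ->  a_4 = -1/6
  x^3: 20 a_5 + 4 a_4 + a_3 - 2 a_2 = 0  ->  20 a_5 = -4 a_4 - a_3 + 2 a_2 = -2/3  ->  a_5 = -1/30
Truncated series: y(x) = -2 - 2 x - x^2 - (2/3) x^3 - (1/6) x^4 - (1/30) x^5 + O(x^6).

a_0 = -2; a_1 = -2; a_2 = -1; a_3 = -2/3; a_4 = -1/6; a_5 = -1/30


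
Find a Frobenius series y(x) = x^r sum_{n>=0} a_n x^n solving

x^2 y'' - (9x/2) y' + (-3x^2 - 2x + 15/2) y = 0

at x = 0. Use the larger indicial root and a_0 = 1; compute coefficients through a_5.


Write in Frobenius form y'' + (p(x)/x) y' + (q(x)/x^2) y = 0:
  p(x) = -9/2,  q(x) = -3x^2 - 2x + 15/2.
Indicial equation: r(r-1) + (-9/2) r + (15/2) = 0 -> roots r_1 = 3, r_2 = 5/2.
Take r = r_1 = 3. Let y(x) = x^r sum_{n>=0} a_n x^n with a_0 = 1.
Substitute y = x^r sum a_n x^n and match x^{r+n}. The recurrence is
  D(n) a_n - 2 a_{n-1} - 3 a_{n-2} = 0,  where D(n) = (r+n)(r+n-1) + (-9/2)(r+n) + (15/2).
  a_n = [2 a_{n-1} + 3 a_{n-2}] / D(n).
Since the indicial polynomial factors as (r - r_1)(r - r_2), D(n) = (r_1 + n - r_1)(r_1 + n - r_2) = n(n + 1/2).
Evaluating step by step (a_0 = 1):
  n = 1: D(1) = 1(1 + 1/2) = 3/2; numerator = 2(1) = 2; a_1 = (2)/(3/2) = 4/3
  n = 2: D(2) = 2(2 + 1/2) = 5; numerator = 2(4/3) + 3(1) = 17/3; a_2 = (17/3)/(5) = 17/15
  n = 3: D(3) = 3(3 + 1/2) = 21/2; numerator = 2(17/15) + 3(4/3) = 94/15; a_3 = (94/15)/(21/2) = 188/315
  n = 4: D(4) = 4(4 + 1/2) = 18; numerator = 2(188/315) + 3(17/15) = 1447/315; a_4 = (1447/315)/(18) = 1447/5670
  n = 5: D(5) = 5(5 + 1/2) = 55/2; numerator = 2(1447/5670) + 3(188/315) = 6523/2835; a_5 = (6523/2835)/(55/2) = 1186/14175

r = 3; a_0 = 1; a_1 = 4/3; a_2 = 17/15; a_3 = 188/315; a_4 = 1447/5670; a_5 = 1186/14175


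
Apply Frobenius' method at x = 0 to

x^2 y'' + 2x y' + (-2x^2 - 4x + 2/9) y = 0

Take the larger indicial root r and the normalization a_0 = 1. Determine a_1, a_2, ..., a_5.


Write in Frobenius form y'' + (p(x)/x) y' + (q(x)/x^2) y = 0:
  p(x) = 2,  q(x) = -2x^2 - 4x + 2/9.
Indicial equation: r(r-1) + (2) r + (2/9) = 0 -> roots r_1 = -1/3, r_2 = -2/3.
Take r = r_1 = -1/3. Let y(x) = x^r sum_{n>=0} a_n x^n with a_0 = 1.
Substitute y = x^r sum a_n x^n and match x^{r+n}. The recurrence is
  D(n) a_n - 4 a_{n-1} - 2 a_{n-2} = 0,  where D(n) = (r+n)(r+n-1) + (2)(r+n) + (2/9).
  a_n = [4 a_{n-1} + 2 a_{n-2}] / D(n).
Since the indicial polynomial factors as (r - r_1)(r - r_2), D(n) = (r_1 + n - r_1)(r_1 + n - r_2) = n(n + 1/3).
Evaluating step by step (a_0 = 1):
  n = 1: D(1) = 1(1 + 1/3) = 4/3; numerator = 4(1) = 4; a_1 = (4)/(4/3) = 3
  n = 2: D(2) = 2(2 + 1/3) = 14/3; numerator = 4(3) + 2(1) = 14; a_2 = (14)/(14/3) = 3
  n = 3: D(3) = 3(3 + 1/3) = 10; numerator = 4(3) + 2(3) = 18; a_3 = (18)/(10) = 9/5
  n = 4: D(4) = 4(4 + 1/3) = 52/3; numerator = 4(9/5) + 2(3) = 66/5; a_4 = (66/5)/(52/3) = 99/130
  n = 5: D(5) = 5(5 + 1/3) = 80/3; numerator = 4(99/130) + 2(9/5) = 432/65; a_5 = (432/65)/(80/3) = 81/325

r = -1/3; a_0 = 1; a_1 = 3; a_2 = 3; a_3 = 9/5; a_4 = 99/130; a_5 = 81/325


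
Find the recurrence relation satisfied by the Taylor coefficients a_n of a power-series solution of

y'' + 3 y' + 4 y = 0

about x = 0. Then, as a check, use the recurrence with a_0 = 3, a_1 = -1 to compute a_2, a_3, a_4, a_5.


Substitute y = sum_n a_n x^n.
y''(x) has coefficient (n+2)(n+1) a_{n+2} at x^n;
3 y'(x) has coefficient 3 (n+1) a_{n+1} at x^n;
4 y(x) has coefficient 4 a_n at x^n.
Matching x^n: (n+2)(n+1) a_{n+2} + 3 (n+1) a_{n+1} + 4 a_n = 0.
Thus a_{n+2} = [-3 (n+1) a_{n+1} - 4 a_n] / ((n+1)(n+2)).

Check with a_0 = 3, a_1 = -1 (apply the recurrence for n = 0, 1, 2, 3): a_0 = 3, a_1 = -1, a_2 = -9/2, a_3 = 31/6, a_4 = -19/8, a_5 = 47/120.

a_(n+2) = [-3 (n+1) a_(n+1) - 4 a_n] / ((n+1)(n+2)); check: a_0 = 3, a_1 = -1, a_2 = -9/2, a_3 = 31/6, a_4 = -19/8, a_5 = 47/120


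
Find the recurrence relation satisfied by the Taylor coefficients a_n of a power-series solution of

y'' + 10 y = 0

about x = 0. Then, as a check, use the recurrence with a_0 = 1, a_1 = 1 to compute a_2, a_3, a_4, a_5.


Substitute y = sum_n a_n x^n into y'' + (const) y = 0.
y''(x) = sum_{n>=0} (n+2)(n+1) a_{n+2} x^n.
The ODE becomes sum_n [(n+2)(n+1) a_{n+2} + 10 a_n] x^n = 0.
Setting each coefficient to zero gives the recurrence:
  (n+2)(n+1) a_{n+2} + 10 a_n = 0,
  a_{n+2} = -10 / ((n+1)(n+2)) a_n.

Check with a_0 = 1, a_1 = 1 (apply the recurrence for n = 0, 1, 2, 3): a_0 = 1, a_1 = 1, a_2 = -5, a_3 = -5/3, a_4 = 25/6, a_5 = 5/6.

a_{n+2} = -10/((n+1)(n+2)) * a_n; check: a_0 = 1, a_1 = 1, a_2 = -5, a_3 = -5/3, a_4 = 25/6, a_5 = 5/6


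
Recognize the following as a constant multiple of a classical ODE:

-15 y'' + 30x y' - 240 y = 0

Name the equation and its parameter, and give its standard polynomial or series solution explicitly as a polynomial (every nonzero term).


All three coefficients share the factor -15; dividing through by -15 gives  y'' - 2x y' + 16 y = 0.
This matches the Hermite equation y'' - 2x y' + 2n y = 0 with 2n = 16, so n = 8; the polynomial solution is H_8(x).
With y = sum_k a_k x^k, matching x^k gives (k+2)(k+1) a_{k+2} = 2(k - n) a_k = 2(k - 8) a_k. The right side vanishes at k = 8, so the series with the parity of 8 terminates at degree 8.
Standard normalization: leading coefficient of H_n is 2^n, so a_8 = 2^8 = 256. Work downward with a_k = (k+1)(k+2) a_{k+2} / (2(k - n)):
  a_6 = (7)(8)(256) / (2(6 - 8)) = 14336/(-4) = -3584
  a_4 = (5)(6)(-3584) / (2(4 - 8)) = -107520/(-8) = 13440
  a_2 = (3)(4)(13440) / (2(2 - 8)) = 161280/(-12) = -13440
  a_0 = (1)(2)(-13440) / (2(0 - 8)) = -26880/(-16) = 1680
Hence H_8(x) = 256 x^8 - 3584 x^6 + 13440 x^4 - 13440 x^2 + 1680.

H_8(x); series = 256 x^8 - 3584 x^6 + 13440 x^4 - 13440 x^2 + 1680


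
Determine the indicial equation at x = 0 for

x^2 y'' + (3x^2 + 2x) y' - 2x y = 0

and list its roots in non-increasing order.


Divide by x^2 to reach normal form y'' + P_1(x) y' + P_2(x) y = 0 with P_1(x) = 3 + 2/x and P_2(x) = -2/x.
x = 0 is a singular point because the y'-coefficient 3 + 2/x has a pole at x = 0 and the y-coefficient -2/x has a pole at x = 0.
It is a regular singular point because x P_1(x) = p(x) = 3x + 2 and x^2 P_2(x) = q(x) = -2x are polynomials, hence analytic at x = 0.
p(0) = 2,  q(0) = 0.
Indicial equation: r(r-1) + p(0) r + q(0) = 0, i.e. r^2 + (p(0) - 1) r + q(0) = 0, i.e. r^2 + 1 r = 0.
Discriminant: (1)^2 - 4(0) = 1, so r = (-1 ± 1)/2.
Solving: r_1 = 0, r_2 = -1.

indicial: r^2 + 1 r = 0; roots r_1 = 0, r_2 = -1


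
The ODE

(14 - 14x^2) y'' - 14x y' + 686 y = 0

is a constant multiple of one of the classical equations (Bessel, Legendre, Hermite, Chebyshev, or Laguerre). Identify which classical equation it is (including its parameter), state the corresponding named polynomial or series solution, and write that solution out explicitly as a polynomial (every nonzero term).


All three coefficients share the factor 14; dividing through by 14 gives  (1 - x^2) y'' - x y' + 49 y = 0.
This matches the Chebyshev equation (1 - x^2) y'' - x y' + n^2 y = 0 (note the -x y' term, not -2x y') with n^2 = 49, so n = 7; the polynomial solution is T_7(x).
With y = sum_k a_k x^k, matching x^k gives (k+2)(k+1) a_{k+2} = (k^2 - n^2) a_k = (k - 7)(k + 7) a_k. The right side vanishes at k = 7, so the series with the parity of 7 terminates at degree 7.
Standard normalization: leading coefficient of T_n is 2^(n-1), so a_7 = 2^6 = 64. Work downward with a_k = (k+1)(k+2) a_{k+2} / ((k - 7)(k + 7)):
  a_5 = (6)(7)(64) / ((5 - 7)(5 + 7)) = 2688/(-24) = -112
  a_3 = (4)(5)(-112) / ((3 - 7)(3 + 7)) = -2240/(-40) = 56
  a_1 = (2)(3)(56) / ((1 - 7)(1 + 7)) = 336/(-48) = -7
Hence T_7(x) = 64 x^7 - 112 x^5 + 56 x^3 - 7 x.

T_7(x); series = 64 x^7 - 112 x^5 + 56 x^3 - 7 x


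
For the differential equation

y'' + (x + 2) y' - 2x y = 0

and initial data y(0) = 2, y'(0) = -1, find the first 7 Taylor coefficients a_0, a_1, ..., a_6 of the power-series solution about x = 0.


Ansatz: y(x) = sum_{n>=0} a_n x^n, so y'(x) = sum_{n>=1} n a_n x^(n-1) and y''(x) = sum_{n>=2} n(n-1) a_n x^(n-2).
Substitute into P(x) y'' + Q(x) y' + R(x) y = 0 with P(x) = 1, Q(x) = x + 2, R(x) = -2x, and match powers of x.
Initial conditions: a_0 = 2, a_1 = -1.
Setting the coefficient of each power of x to zero and solving order by order (substituting the coefficients already found):
  x^0: 2 a_2 + 2 a_1 = 0  ->  2 a_2 = -2 a_1 = 2  ->  a_2 = 1
  x^1: 6 a_3 + 4 a_2 + a_1 - 2 a_0 = 0  ->  6 a_3 = -4 a_2 - a_1 + 2 a_0 = 1  ->  a_3 = 1/6
  x^2: 12 a_4 + 6 a_3 + 2 a_2 - 2 a_1 = 0  ->  12 a_4 = -6 a_3 - 2 a_2 + 2 a_1 = -5  ->  a_4 = -5/12
  x^3: 20 a_5 + 8 a_4 + 3 a_3 - 2 a_2 = 0  ->  20 a_5 = -8 a_4 - 3 a_3 + 2 a_2 = 29/6  ->  a_5 = 29/120
  x^4: 30 a_6 + 10 a_5 + 4 a_4 - 2 a_3 = 0  ->  30 a_6 = -10 a_5 - 4 a_4 + 2 a_3 = -5/12  ->  a_6 = -1/72
Truncated series: y(x) = 2 - x + x^2 + (1/6) x^3 - (5/12) x^4 + (29/120) x^5 - (1/72) x^6 + O(x^7).

a_0 = 2; a_1 = -1; a_2 = 1; a_3 = 1/6; a_4 = -5/12; a_5 = 29/120; a_6 = -1/72


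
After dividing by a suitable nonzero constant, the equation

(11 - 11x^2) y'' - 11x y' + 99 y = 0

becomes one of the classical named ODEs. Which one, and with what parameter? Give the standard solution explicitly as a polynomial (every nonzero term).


All three coefficients share the factor 11; dividing through by 11 gives  (1 - x^2) y'' - x y' + 9 y = 0.
This matches the Chebyshev equation (1 - x^2) y'' - x y' + n^2 y = 0 (note the -x y' term, not -2x y') with n^2 = 9, so n = 3; the polynomial solution is T_3(x).
With y = sum_k a_k x^k, matching x^k gives (k+2)(k+1) a_{k+2} = (k^2 - n^2) a_k = (k - 3)(k + 3) a_k. The right side vanishes at k = 3, so the series with the parity of 3 terminates at degree 3.
Standard normalization: leading coefficient of T_n is 2^(n-1), so a_3 = 2^2 = 4. Work downward with a_k = (k+1)(k+2) a_{k+2} / ((k - 3)(k + 3)):
  a_1 = (2)(3)(4) / ((1 - 3)(1 + 3)) = 24/(-8) = -3
Hence T_3(x) = 4 x^3 - 3 x.

T_3(x); series = 4 x^3 - 3 x


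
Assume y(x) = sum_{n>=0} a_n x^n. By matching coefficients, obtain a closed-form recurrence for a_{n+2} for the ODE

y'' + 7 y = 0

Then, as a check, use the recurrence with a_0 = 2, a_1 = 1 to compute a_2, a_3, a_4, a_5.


Substitute y = sum_n a_n x^n into y'' + (const) y = 0.
y''(x) = sum_{n>=0} (n+2)(n+1) a_{n+2} x^n.
The ODE becomes sum_n [(n+2)(n+1) a_{n+2} + 7 a_n] x^n = 0.
Setting each coefficient to zero gives the recurrence:
  (n+2)(n+1) a_{n+2} + 7 a_n = 0,
  a_{n+2} = -7 / ((n+1)(n+2)) a_n.

Check with a_0 = 2, a_1 = 1 (apply the recurrence for n = 0, 1, 2, 3): a_0 = 2, a_1 = 1, a_2 = -7, a_3 = -7/6, a_4 = 49/12, a_5 = 49/120.

a_{n+2} = -7/((n+1)(n+2)) * a_n; check: a_0 = 2, a_1 = 1, a_2 = -7, a_3 = -7/6, a_4 = 49/12, a_5 = 49/120


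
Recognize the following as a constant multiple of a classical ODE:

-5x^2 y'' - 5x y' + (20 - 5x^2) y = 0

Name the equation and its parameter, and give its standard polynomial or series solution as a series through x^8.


All three coefficients share the factor -5; dividing through by -5 gives  x^2 y'' + x y' + (x^2 - 4) y = 0.
This matches the Bessel equation x^2 y'' + x y' + (x^2 - nu^2) y = 0 with nu^2 = 4, so nu = 2; the solution bounded at x = 0 is J_2(x).
Frobenius at x = 0: indicial roots ±nu; for r = nu the recurrence k(k + 2nu) c_k = -c_{k-2} gives the standard series J_nu(x) = sum_{k>=0} (-1)^k / (k! (k+nu)!) (x/2)^(2k+nu). Evaluate the first 4 terms:
  k = 0: (-1)^0 / (0! * 2! * 2^2) x^2 = 1/(1*2*4) x^2 = (1/8) x^2
  k = 1: (-1)^1 / (1! * 3! * 2^4) x^4 = -1/(1*6*16) x^4 = (-1/96) x^4
  k = 2: (-1)^2 / (2! * 4! * 2^6) x^6 = 1/(2*24*64) x^6 = (1/3072) x^6
  k = 3: (-1)^3 / (3! * 5! * 2^8) x^8 = -1/(6*120*256) x^8 = (-1/184320) x^8
Hence J_2(x) = -x^8/184320 + x^6/3072 - x^4/96 + x^2/8 + ....

J_2(x); series = -x^8/184320 + x^6/3072 - x^4/96 + x^2/8


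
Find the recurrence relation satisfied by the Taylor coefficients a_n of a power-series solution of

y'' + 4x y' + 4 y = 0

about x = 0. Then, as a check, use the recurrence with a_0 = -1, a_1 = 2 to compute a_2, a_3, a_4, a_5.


Substitute y = sum_n a_n x^n.
y''(x) has coefficient (n+2)(n+1) a_{n+2} at x^n;
4 x y'(x) has coefficient 4 n a_n at x^n (shift);
4 y(x) has coefficient 4 a_n at x^n.
Matching x^n: (n+2)(n+1) a_{n+2} + (4n + 4) a_n = 0.
Thus a_{n+2} = (-4n - 4) / ((n+1)(n+2)) * a_n.

Check with a_0 = -1, a_1 = 2 (apply the recurrence for n = 0, 1, 2, 3): a_0 = -1, a_1 = 2, a_2 = 2, a_3 = -8/3, a_4 = -2, a_5 = 32/15.

a_(n+2) = (-4n - 4) / ((n+1)(n+2)) * a_n; check: a_0 = -1, a_1 = 2, a_2 = 2, a_3 = -8/3, a_4 = -2, a_5 = 32/15


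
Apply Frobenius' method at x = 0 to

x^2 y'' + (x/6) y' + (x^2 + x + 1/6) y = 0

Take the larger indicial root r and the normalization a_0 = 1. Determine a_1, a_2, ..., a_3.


Write in Frobenius form y'' + (p(x)/x) y' + (q(x)/x^2) y = 0:
  p(x) = 1/6,  q(x) = x^2 + x + 1/6.
Indicial equation: r(r-1) + (1/6) r + (1/6) = 0 -> roots r_1 = 1/2, r_2 = 1/3.
Take r = r_1 = 1/2. Let y(x) = x^r sum_{n>=0} a_n x^n with a_0 = 1.
Substitute y = x^r sum a_n x^n and match x^{r+n}. The recurrence is
  D(n) a_n + 1 a_{n-1} + 1 a_{n-2} = 0,  where D(n) = (r+n)(r+n-1) + (1/6)(r+n) + (1/6).
  a_n = [-1 a_{n-1} - 1 a_{n-2}] / D(n).
Since the indicial polynomial factors as (r - r_1)(r - r_2), D(n) = (r_1 + n - r_1)(r_1 + n - r_2) = n(n + 1/6).
Evaluating step by step (a_0 = 1):
  n = 1: D(1) = 1(1 + 1/6) = 7/6; numerator = -1(1) = -1; a_1 = (-1)/(7/6) = -6/7
  n = 2: D(2) = 2(2 + 1/6) = 13/3; numerator = -1(-6/7) - 1(1) = -1/7; a_2 = (-1/7)/(13/3) = -3/91
  n = 3: D(3) = 3(3 + 1/6) = 19/2; numerator = -1(-3/91) - 1(-6/7) = 81/91; a_3 = (81/91)/(19/2) = 162/1729

r = 1/2; a_0 = 1; a_1 = -6/7; a_2 = -3/91; a_3 = 162/1729


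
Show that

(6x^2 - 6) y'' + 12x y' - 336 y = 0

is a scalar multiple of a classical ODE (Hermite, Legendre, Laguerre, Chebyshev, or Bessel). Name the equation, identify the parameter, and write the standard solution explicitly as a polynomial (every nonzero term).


All three coefficients share the factor -6; dividing through by -6 gives  (1 - x^2) y'' - 2x y' + 56 y = 0.
This matches the Legendre equation (1 - x^2) y'' - 2x y' + n(n+1) y = 0 (note the -2x y' term) with n(n+1) = 56, so n = 7; the polynomial solution is P_7(x).
With y = sum_k a_k x^k, matching x^k gives (k+2)(k+1) a_{k+2} = [k(k+1) - n(n+1)] a_k = (k - 7)(k + 8) a_k. The right side vanishes at k = 7, so the series with the parity of 7 terminates at degree 7.
Standard normalization (P_n(1) = 1): leading coefficient (2n)!/(2^n (n!)^2) = 87178291200/(128*25401600) = 429/16, so a_7 = 429/16. Work downward with a_k = (k+1)(k+2) a_{k+2} / ((k - 7)(k + 8)):
  a_5 = (6)(7)(429/16) / ((5 - 7)(5 + 8)) = (9009/8)/(-26) = -693/16
  a_3 = (4)(5)(-693/16) / ((3 - 7)(3 + 8)) = (-3465/4)/(-44) = 315/16
  a_1 = (2)(3)(315/16) / ((1 - 7)(1 + 8)) = (945/8)/(-54) = -35/16
Hence P_7(x) = 429 x^7/16 - 693 x^5/16 + 315 x^3/16 - 35 x/16.

P_7(x); series = 429 x^7/16 - 693 x^5/16 + 315 x^3/16 - 35 x/16


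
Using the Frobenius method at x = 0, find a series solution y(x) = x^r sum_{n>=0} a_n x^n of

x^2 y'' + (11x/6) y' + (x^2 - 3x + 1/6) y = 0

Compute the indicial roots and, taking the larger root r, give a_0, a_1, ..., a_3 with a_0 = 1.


Write in Frobenius form y'' + (p(x)/x) y' + (q(x)/x^2) y = 0:
  p(x) = 11/6,  q(x) = x^2 - 3x + 1/6.
Indicial equation: r(r-1) + (11/6) r + (1/6) = 0 -> roots r_1 = -1/3, r_2 = -1/2.
Take r = r_1 = -1/3. Let y(x) = x^r sum_{n>=0} a_n x^n with a_0 = 1.
Substitute y = x^r sum a_n x^n and match x^{r+n}. The recurrence is
  D(n) a_n - 3 a_{n-1} + 1 a_{n-2} = 0,  where D(n) = (r+n)(r+n-1) + (11/6)(r+n) + (1/6).
  a_n = [3 a_{n-1} - 1 a_{n-2}] / D(n).
Since the indicial polynomial factors as (r - r_1)(r - r_2), D(n) = (r_1 + n - r_1)(r_1 + n - r_2) = n(n + 1/6).
Evaluating step by step (a_0 = 1):
  n = 1: D(1) = 1(1 + 1/6) = 7/6; numerator = 3(1) = 3; a_1 = (3)/(7/6) = 18/7
  n = 2: D(2) = 2(2 + 1/6) = 13/3; numerator = 3(18/7) - 1(1) = 47/7; a_2 = (47/7)/(13/3) = 141/91
  n = 3: D(3) = 3(3 + 1/6) = 19/2; numerator = 3(141/91) - 1(18/7) = 27/13; a_3 = (27/13)/(19/2) = 54/247

r = -1/3; a_0 = 1; a_1 = 18/7; a_2 = 141/91; a_3 = 54/247


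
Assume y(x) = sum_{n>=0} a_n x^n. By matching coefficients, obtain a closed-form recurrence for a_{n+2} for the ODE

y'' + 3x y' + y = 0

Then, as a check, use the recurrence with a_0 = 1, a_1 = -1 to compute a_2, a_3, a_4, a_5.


Substitute y = sum_n a_n x^n.
y''(x) has coefficient (n+2)(n+1) a_{n+2} at x^n;
3 x y'(x) has coefficient 3 n a_n at x^n (shift);
y(x) has coefficient 1 a_n at x^n.
Matching x^n: (n+2)(n+1) a_{n+2} + (3n + 1) a_n = 0.
Thus a_{n+2} = (-3n - 1) / ((n+1)(n+2)) * a_n.

Check with a_0 = 1, a_1 = -1 (apply the recurrence for n = 0, 1, 2, 3): a_0 = 1, a_1 = -1, a_2 = -1/2, a_3 = 2/3, a_4 = 7/24, a_5 = -1/3.

a_(n+2) = (-3n - 1) / ((n+1)(n+2)) * a_n; check: a_0 = 1, a_1 = -1, a_2 = -1/2, a_3 = 2/3, a_4 = 7/24, a_5 = -1/3


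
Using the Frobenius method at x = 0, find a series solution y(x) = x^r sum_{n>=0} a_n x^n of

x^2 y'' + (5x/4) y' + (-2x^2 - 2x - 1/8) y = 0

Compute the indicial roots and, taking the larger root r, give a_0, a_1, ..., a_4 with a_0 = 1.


Write in Frobenius form y'' + (p(x)/x) y' + (q(x)/x^2) y = 0:
  p(x) = 5/4,  q(x) = -2x^2 - 2x - 1/8.
Indicial equation: r(r-1) + (5/4) r + (-1/8) = 0 -> roots r_1 = 1/4, r_2 = -1/2.
Take r = r_1 = 1/4. Let y(x) = x^r sum_{n>=0} a_n x^n with a_0 = 1.
Substitute y = x^r sum a_n x^n and match x^{r+n}. The recurrence is
  D(n) a_n - 2 a_{n-1} - 2 a_{n-2} = 0,  where D(n) = (r+n)(r+n-1) + (5/4)(r+n) + (-1/8).
  a_n = [2 a_{n-1} + 2 a_{n-2}] / D(n).
Since the indicial polynomial factors as (r - r_1)(r - r_2), D(n) = (r_1 + n - r_1)(r_1 + n - r_2) = n(n + 3/4).
Evaluating step by step (a_0 = 1):
  n = 1: D(1) = 1(1 + 3/4) = 7/4; numerator = 2(1) = 2; a_1 = (2)/(7/4) = 8/7
  n = 2: D(2) = 2(2 + 3/4) = 11/2; numerator = 2(8/7) + 2(1) = 30/7; a_2 = (30/7)/(11/2) = 60/77
  n = 3: D(3) = 3(3 + 3/4) = 45/4; numerator = 2(60/77) + 2(8/7) = 296/77; a_3 = (296/77)/(45/4) = 1184/3465
  n = 4: D(4) = 4(4 + 3/4) = 19; numerator = 2(1184/3465) + 2(60/77) = 7768/3465; a_4 = (7768/3465)/(19) = 7768/65835

r = 1/4; a_0 = 1; a_1 = 8/7; a_2 = 60/77; a_3 = 1184/3465; a_4 = 7768/65835


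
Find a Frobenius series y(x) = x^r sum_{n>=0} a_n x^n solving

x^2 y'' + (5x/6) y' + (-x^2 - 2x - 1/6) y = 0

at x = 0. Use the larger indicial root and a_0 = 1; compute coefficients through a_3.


Write in Frobenius form y'' + (p(x)/x) y' + (q(x)/x^2) y = 0:
  p(x) = 5/6,  q(x) = -x^2 - 2x - 1/6.
Indicial equation: r(r-1) + (5/6) r + (-1/6) = 0 -> roots r_1 = 1/2, r_2 = -1/3.
Take r = r_1 = 1/2. Let y(x) = x^r sum_{n>=0} a_n x^n with a_0 = 1.
Substitute y = x^r sum a_n x^n and match x^{r+n}. The recurrence is
  D(n) a_n - 2 a_{n-1} - 1 a_{n-2} = 0,  where D(n) = (r+n)(r+n-1) + (5/6)(r+n) + (-1/6).
  a_n = [2 a_{n-1} + 1 a_{n-2}] / D(n).
Since the indicial polynomial factors as (r - r_1)(r - r_2), D(n) = (r_1 + n - r_1)(r_1 + n - r_2) = n(n + 5/6).
Evaluating step by step (a_0 = 1):
  n = 1: D(1) = 1(1 + 5/6) = 11/6; numerator = 2(1) = 2; a_1 = (2)/(11/6) = 12/11
  n = 2: D(2) = 2(2 + 5/6) = 17/3; numerator = 2(12/11) + 1(1) = 35/11; a_2 = (35/11)/(17/3) = 105/187
  n = 3: D(3) = 3(3 + 5/6) = 23/2; numerator = 2(105/187) + 1(12/11) = 414/187; a_3 = (414/187)/(23/2) = 36/187

r = 1/2; a_0 = 1; a_1 = 12/11; a_2 = 105/187; a_3 = 36/187


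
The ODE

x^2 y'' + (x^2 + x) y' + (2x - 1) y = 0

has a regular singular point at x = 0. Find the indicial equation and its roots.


Divide by x^2 to reach normal form y'' + P_1(x) y' + P_2(x) y = 0 with P_1(x) = 1 + 1/x and P_2(x) = 2/x - 1/x^2.
x = 0 is a singular point because the y'-coefficient 1 + 1/x has a pole at x = 0 and the y-coefficient 2/x - 1/x^2 has a pole at x = 0.
It is a regular singular point because x P_1(x) = p(x) = x + 1 and x^2 P_2(x) = q(x) = 2x - 1 are polynomials, hence analytic at x = 0.
p(0) = 1,  q(0) = -1.
Indicial equation: r(r-1) + p(0) r + q(0) = 0, i.e. r^2 + (p(0) - 1) r + q(0) = 0, i.e. r^2 - 1 = 0.
Discriminant: (0)^2 - 4(-1) = 4, so r = (0 ± 2)/2.
Solving: r_1 = 1, r_2 = -1.

indicial: r^2 - 1 = 0; roots r_1 = 1, r_2 = -1


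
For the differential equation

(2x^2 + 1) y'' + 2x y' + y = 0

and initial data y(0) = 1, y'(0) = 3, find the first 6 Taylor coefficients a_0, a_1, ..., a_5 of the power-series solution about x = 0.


Ansatz: y(x) = sum_{n>=0} a_n x^n, so y'(x) = sum_{n>=1} n a_n x^(n-1) and y''(x) = sum_{n>=2} n(n-1) a_n x^(n-2).
Substitute into P(x) y'' + Q(x) y' + R(x) y = 0 with P(x) = 2x^2 + 1, Q(x) = 2x, R(x) = 1, and match powers of x.
Initial conditions: a_0 = 1, a_1 = 3.
Setting the coefficient of each power of x to zero and solving order by order (substituting the coefficients already found):
  x^0: 2 a_2 + a_0 = 0  ->  2 a_2 = -a_0 = -1  ->  a_2 = -1/2
  x^1: 6 a_3 + 3 a_1 = 0  ->  6 a_3 = -3 a_1 = -9  ->  a_3 = -3/2
  x^2: 12 a_4 + 9 a_2 = 0  ->  12 a_4 = -9 a_2 = 9/2  ->  a_4 = 3/8
  x^3: 20 a_5 + 19 a_3 = 0  ->  20 a_5 = -19 a_3 = 57/2  ->  a_5 = 57/40
Truncated series: y(x) = 1 + 3 x - (1/2) x^2 - (3/2) x^3 + (3/8) x^4 + (57/40) x^5 + O(x^6).

a_0 = 1; a_1 = 3; a_2 = -1/2; a_3 = -3/2; a_4 = 3/8; a_5 = 57/40


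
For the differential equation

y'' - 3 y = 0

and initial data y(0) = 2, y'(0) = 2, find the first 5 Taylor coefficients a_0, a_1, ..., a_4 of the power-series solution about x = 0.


Ansatz: y(x) = sum_{n>=0} a_n x^n, so y'(x) = sum_{n>=1} n a_n x^(n-1) and y''(x) = sum_{n>=2} n(n-1) a_n x^(n-2).
Substitute into P(x) y'' + Q(x) y' + R(x) y = 0 with P(x) = 1, Q(x) = 0, R(x) = -3, and match powers of x.
Initial conditions: a_0 = 2, a_1 = 2.
Setting the coefficient of each power of x to zero and solving order by order (substituting the coefficients already found):
  x^0: 2 a_2 - 3 a_0 = 0  ->  2 a_2 = 3 a_0 = 6  ->  a_2 = 3
  x^1: 6 a_3 - 3 a_1 = 0  ->  6 a_3 = 3 a_1 = 6  ->  a_3 = 1
  x^2: 12 a_4 - 3 a_2 = 0  ->  12 a_4 = 3 a_2 = 9  ->  a_4 = 3/4
Truncated series: y(x) = 2 + 2 x + 3 x^2 + x^3 + (3/4) x^4 + O(x^5).

a_0 = 2; a_1 = 2; a_2 = 3; a_3 = 1; a_4 = 3/4
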